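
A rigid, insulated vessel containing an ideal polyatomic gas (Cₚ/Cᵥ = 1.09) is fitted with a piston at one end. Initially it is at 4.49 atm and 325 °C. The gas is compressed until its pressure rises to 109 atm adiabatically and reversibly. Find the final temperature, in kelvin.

T₂ ≈ 778 K

Along an adiabat T P^((1−γ)/γ) is constant, so T₂ = T₁ (P₂/P₁)^((γ−1)/γ).
T₁ = 325 °C = 598.1 K.
T₂ = 598.1 × (109/4.49)^(0.0826) = 778.4 K.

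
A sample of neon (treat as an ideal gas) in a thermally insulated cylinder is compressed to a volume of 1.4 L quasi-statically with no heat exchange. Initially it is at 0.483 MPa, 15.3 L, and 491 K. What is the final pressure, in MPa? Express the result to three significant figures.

Adiabatic: P₁V₁^γ = P₂V₂^γ ⇒ P₂ = P₁ (V₁/V₂)^γ.
γ = 5/3 for a monatomic ideal gas.
P₂ = 0.483 × (15.3/1.4)^(5/3) = 25.99 MPa.

P₂ ≈ 26.0 MPa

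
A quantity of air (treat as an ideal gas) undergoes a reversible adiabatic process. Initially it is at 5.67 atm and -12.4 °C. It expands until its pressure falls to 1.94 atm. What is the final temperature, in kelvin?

Along an adiabat T P^((1−γ)/γ) is constant, so T₂ = T₁ (P₂/P₁)^((γ−1)/γ).
For a diatomic ideal gas γ = 7/5, so (γ−1)/γ = 2/7.
T₁ = -12.4 °C = 260.8 K.
T₂ = 260.8 × (1.94/5.67)^(2/7) = 191.9 K.

T₂ ≈ 192 K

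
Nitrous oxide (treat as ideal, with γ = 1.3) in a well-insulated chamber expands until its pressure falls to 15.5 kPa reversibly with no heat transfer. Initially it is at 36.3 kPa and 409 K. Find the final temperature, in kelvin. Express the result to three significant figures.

Along an adiabat T P^((1−γ)/γ) is constant, so T₂ = T₁ (P₂/P₁)^((γ−1)/γ).
T₂ = 409 × (15.5/36.3)^(0.231) = 336.1 K.

T₂ ≈ 336 K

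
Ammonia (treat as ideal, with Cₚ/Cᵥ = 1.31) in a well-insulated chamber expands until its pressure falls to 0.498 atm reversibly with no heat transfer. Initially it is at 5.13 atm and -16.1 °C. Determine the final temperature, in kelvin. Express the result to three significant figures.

Adiabatic: T₂/T₁ = (P₂/P₁)^((γ−1)/γ).
T₁ = -16.1 °C = 257 K.
T₂ = 257 × (0.498/5.13)^(0.237) = 148 K.

T₂ ≈ 148 K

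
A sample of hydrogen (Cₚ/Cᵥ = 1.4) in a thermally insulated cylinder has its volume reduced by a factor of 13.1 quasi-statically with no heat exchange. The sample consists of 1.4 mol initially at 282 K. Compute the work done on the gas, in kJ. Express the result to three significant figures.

W ≈ 14.8 kJ

For a reversible adiabat TV^(γ−1) is constant, so T₂ = T₁ (V₁/V₂)^(γ−1).
T₂ = 282 × 13.1^(0.4) = 789.1 K.
Q = 0, so ΔU = W_on_gas = nCᵥΔT with Cᵥ = R/(γ−1) = 20.79 J/(mol·K).
ΔU = 1.4 × 20.79 × (789.1 − 282) = 14760 J.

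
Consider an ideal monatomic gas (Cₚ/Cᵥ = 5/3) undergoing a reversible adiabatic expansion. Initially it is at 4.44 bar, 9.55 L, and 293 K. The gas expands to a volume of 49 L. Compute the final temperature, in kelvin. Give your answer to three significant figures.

T₂ ≈ 98.5 K

Adiabatic: T₁V₁^(γ−1) = T₂V₂^(γ−1) ⇒ T₂ = T₁ (V₁/V₂)^(γ−1).
T₂ = 293 × (9.55/49)^(2/3) = 98.49 K.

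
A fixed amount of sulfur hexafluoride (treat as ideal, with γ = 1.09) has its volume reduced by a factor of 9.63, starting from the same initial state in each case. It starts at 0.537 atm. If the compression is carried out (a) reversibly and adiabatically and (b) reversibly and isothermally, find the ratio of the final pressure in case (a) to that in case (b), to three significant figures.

Isothermal: P_b = P₁(V₁/V₂) = 0.537×9.63.
Adiabatic: P_a = P₁(V₁/V₂)^γ = 0.537×9.63^(1.09).
P_a/P_b = (V₁/V₂)^(γ−1) = 9.63^(0.09) = 1.226.

P_adiabatic / P_isothermal ≈ 1.23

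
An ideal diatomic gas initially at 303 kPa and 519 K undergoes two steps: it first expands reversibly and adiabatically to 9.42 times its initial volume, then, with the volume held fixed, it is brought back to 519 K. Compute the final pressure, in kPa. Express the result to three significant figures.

For a diatomic ideal gas γ = 7/5.
Adiabatic step (PV^γ = const): P₂ = 303×(1/9.42)^(7/5) = 13.12 kPa; T₂ = 519×(1/9.42)^(2/5) = 211.6 K.
Isochoric: P₃ = P₂(T₃/T₂) = 13.12 × (519/211.6) = 32.17 kPa.

P₃ ≈ 32.2 kPa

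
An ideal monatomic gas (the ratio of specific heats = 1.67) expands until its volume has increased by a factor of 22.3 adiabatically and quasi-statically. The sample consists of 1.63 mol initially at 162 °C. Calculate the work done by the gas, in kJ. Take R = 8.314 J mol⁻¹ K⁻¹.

W ≈ 7.70 kJ

For a reversible adiabat TV^(γ−1) is constant, so T₂ = T₁ (V₁/V₂)^(γ−1).
T₁ = 162 °C = 435.1 K.
T₂ = 435.1 × (1/22.3)^(0.67) = 54.36 K.
Q = 0, so ΔU = W_on_gas = nCᵥΔT with Cᵥ = R/(γ−1) = 12.41 J/(mol·K).
ΔU = 1.63 × 12.41 × (54.36 − 435.1) = -7702 J.
Work done by the gas = −ΔU = 7702 J.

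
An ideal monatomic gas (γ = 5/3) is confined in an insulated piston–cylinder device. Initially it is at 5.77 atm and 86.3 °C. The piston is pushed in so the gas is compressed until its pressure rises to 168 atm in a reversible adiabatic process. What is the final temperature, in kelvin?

T₂ ≈ 1380 K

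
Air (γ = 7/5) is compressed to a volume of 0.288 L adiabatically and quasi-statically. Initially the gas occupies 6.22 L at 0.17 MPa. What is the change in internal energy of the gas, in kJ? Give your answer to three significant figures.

P₂ = P₁(V₁/V₂)^γ = 0.17×(6.22/0.288)^(7/5) = 12.55 MPa.
For a reversible adiabat, W_by_gas = (P₁V₁ − P₂V₂)/(γ−1).
W_by = (170000×0.00622 − 1.255×10^7×0.000288) / (2/5) = -6392 J.
Q = 0 ⇒ ΔU = −W_by = 6392 J.

ΔU ≈ 6.39 kJ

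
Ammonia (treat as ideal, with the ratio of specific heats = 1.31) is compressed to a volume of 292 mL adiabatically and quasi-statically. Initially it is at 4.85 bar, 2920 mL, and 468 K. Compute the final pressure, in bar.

P₂ ≈ 99.0 bar

Adiabatic: P₁V₁^γ = P₂V₂^γ ⇒ P₂ = P₁ (V₁/V₂)^γ.
P₂ = 4.85 × (2920/292)^(1.31) = 99.02 bar.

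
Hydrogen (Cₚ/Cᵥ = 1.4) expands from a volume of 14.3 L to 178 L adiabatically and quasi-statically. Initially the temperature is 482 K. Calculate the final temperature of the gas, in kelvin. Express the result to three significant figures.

Adiabatic: T₁V₁^(γ−1) = T₂V₂^(γ−1) ⇒ T₂ = T₁ (V₁/V₂)^(γ−1).
T₂ = 482 × (14.3/178)^(0.4) = 175.8 K.

T₂ ≈ 176 K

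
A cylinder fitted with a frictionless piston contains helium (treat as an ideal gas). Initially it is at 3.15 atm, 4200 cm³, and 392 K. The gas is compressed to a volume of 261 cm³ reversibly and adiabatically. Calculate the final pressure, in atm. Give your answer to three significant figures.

Adiabatic: P₁V₁^γ = P₂V₂^γ ⇒ P₂ = P₁ (V₁/V₂)^γ.
γ = 5/3 for a monatomic ideal gas.
P₂ = 3.15 × (4200/261)^(5/3) = 323.1 atm.

P₂ ≈ 323 atm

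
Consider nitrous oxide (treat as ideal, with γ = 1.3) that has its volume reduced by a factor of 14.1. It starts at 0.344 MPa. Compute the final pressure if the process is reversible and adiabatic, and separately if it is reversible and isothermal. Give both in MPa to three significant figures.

Isothermal: P₂ = P₁(V₁/V₂) = 0.344×14.1 = 4.85 MPa.
Adiabatic: P₂ = P₁(V₁/V₂)^γ = 0.344×14.1^(1.3) = 10.73 MPa.

adiabatic: 10.7 MPa; isothermal: 4.85 MPa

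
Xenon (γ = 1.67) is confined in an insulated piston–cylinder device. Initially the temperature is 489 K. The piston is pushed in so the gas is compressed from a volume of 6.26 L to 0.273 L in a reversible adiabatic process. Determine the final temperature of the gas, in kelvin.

For a reversible adiabat TV^(γ−1) is constant, so T₂ = T₁ (V₁/V₂)^(γ−1).
T₂ = 489 × (6.26/0.273)^(0.67) = 3988 K.

T₂ ≈ 3990 K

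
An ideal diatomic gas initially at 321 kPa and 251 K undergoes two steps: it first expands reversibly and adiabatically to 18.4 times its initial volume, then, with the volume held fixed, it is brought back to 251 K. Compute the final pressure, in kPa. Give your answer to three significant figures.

P₃ ≈ 17.4 kPa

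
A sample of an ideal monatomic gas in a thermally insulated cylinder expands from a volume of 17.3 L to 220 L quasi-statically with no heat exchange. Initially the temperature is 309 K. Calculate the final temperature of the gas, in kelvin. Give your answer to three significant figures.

T₂ ≈ 56.7 K

For a reversible adiabat TV^(γ−1) is constant, so T₂ = T₁ (V₁/V₂)^(γ−1).
For a monatomic ideal gas γ = 5/3, so γ−1 = 2/3.
T₂ = 309 × (17.3/220)^(2/3) = 56.72 K.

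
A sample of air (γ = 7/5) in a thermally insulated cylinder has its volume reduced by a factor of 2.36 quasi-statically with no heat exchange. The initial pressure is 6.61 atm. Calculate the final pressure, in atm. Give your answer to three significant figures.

P₂ ≈ 22.0 atm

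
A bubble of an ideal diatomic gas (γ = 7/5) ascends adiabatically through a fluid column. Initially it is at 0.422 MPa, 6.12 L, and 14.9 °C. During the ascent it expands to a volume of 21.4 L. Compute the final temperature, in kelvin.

T₂ ≈ 175 K

For a reversible adiabat TV^(γ−1) is constant, so T₂ = T₁ (V₁/V₂)^(γ−1).
T₁ = 14.9 °C = 288 K.
T₂ = 288 × (6.12/21.4)^(2/5) = 174.6 K.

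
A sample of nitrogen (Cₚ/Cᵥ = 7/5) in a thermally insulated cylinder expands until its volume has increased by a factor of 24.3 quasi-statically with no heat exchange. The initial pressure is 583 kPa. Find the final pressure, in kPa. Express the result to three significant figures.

P₂ ≈ 6.70 kPa

Adiabatic: P₁V₁^γ = P₂V₂^γ ⇒ P₂ = P₁ (V₁/V₂)^γ.
P₂ = 583 × (1/24.3)^(7/5) = 6.696 kPa.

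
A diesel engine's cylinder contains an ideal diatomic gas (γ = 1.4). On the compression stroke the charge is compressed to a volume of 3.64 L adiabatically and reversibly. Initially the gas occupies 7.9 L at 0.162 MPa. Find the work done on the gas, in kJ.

W ≈ 1.16 kJ

P₂ = P₁(V₁/V₂)^γ = 0.162×(7.9/3.64)^(1.4) = 0.4793 MPa.
For a reversible adiabat, W_by_gas = (P₁V₁ − P₂V₂)/(γ−1).
W_by = (162000×0.0079 − 479300×0.00364) / (0.4) = -1163 J.
W_on_gas = −W_by = 1163 J.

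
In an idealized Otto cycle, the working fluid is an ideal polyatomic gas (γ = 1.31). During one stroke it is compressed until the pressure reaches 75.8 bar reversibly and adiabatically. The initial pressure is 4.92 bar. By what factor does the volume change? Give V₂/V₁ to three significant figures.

From PV^γ = const, V₂/V₁ = (P₁/P₂)^(1/γ).
V₂/V₁ = (4.92/75.8)^(0.763) = 0.124.

V₂/V₁ ≈ 0.124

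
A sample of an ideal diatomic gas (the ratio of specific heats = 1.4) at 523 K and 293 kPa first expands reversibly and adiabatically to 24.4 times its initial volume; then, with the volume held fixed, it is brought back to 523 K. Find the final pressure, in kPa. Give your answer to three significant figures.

Adiabatic step (PV^γ = const): P₂ = 293×(1/24.4)^(1.4) = 3.346 kPa; T₂ = 523×(1/24.4)^(0.4) = 145.7 K.
Isochoric: P₃ = P₂(T₃/T₂) = 3.346 × (523/145.7) = 12.01 kPa.

P₃ ≈ 12.0 kPa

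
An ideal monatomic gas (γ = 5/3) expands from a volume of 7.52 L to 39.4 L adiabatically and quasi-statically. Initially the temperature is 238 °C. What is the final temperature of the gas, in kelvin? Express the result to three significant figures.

T₂ ≈ 169 K

For a reversible adiabat TV^(γ−1) is constant, so T₂ = T₁ (V₁/V₂)^(γ−1).
T₁ = 238 °C = 511.1 K.
T₂ = 511.1 × (7.52/39.4)^(2/3) = 169.4 K.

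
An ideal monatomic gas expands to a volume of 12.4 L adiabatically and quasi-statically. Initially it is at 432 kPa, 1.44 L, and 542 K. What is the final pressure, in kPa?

Since PV^γ is constant along a reversible adiabat, P₂ = P₁ (V₁/V₂)^γ.
γ = 5/3 for a monatomic ideal gas.
P₂ = 432 × (1.44/12.4)^(5/3) = 11.94 kPa.

P₂ ≈ 11.9 kPa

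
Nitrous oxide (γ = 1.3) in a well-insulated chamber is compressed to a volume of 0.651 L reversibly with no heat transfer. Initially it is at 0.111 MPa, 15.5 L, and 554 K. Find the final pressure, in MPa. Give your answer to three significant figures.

P₂ ≈ 6.84 MPa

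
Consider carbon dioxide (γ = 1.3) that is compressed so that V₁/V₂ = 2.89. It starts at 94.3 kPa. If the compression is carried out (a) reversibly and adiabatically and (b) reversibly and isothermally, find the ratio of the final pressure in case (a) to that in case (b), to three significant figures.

P_adiabatic / P_isothermal ≈ 1.37

Isothermal: P_b = P₁(V₁/V₂) = 94.3×2.89.
Adiabatic: P_a = P₁(V₁/V₂)^γ = 94.3×2.89^(1.3).
P_a/P_b = (V₁/V₂)^(γ−1) = 2.89^(0.3) = 1.375.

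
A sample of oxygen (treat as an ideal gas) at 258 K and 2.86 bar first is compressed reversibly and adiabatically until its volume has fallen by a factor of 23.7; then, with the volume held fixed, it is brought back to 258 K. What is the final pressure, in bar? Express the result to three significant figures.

P₃ ≈ 67.8 bar

For a diatomic ideal gas γ = 7/5.
Adiabatic step (PV^γ = const): P₂ = 2.86×23.7^(7/5) = 240.4 bar; T₂ = 258×23.7^(2/5) = 915.2 K.
Isochoric: P₃ = P₂(T₃/T₂) = 240.4 × (258/915.2) = 67.78 bar.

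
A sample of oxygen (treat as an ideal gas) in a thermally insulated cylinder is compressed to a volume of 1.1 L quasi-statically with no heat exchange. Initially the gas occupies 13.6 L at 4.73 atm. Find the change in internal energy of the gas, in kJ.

γ = 7/5 for a diatomic ideal gas.
P₂ = P₁(V₁/V₂)^γ = 4.73×(13.6/1.1)^(7/5) = 159.9 atm.
For a reversible adiabat, W_by_gas = (P₁V₁ − P₂V₂)/(γ−1).
W_by = (479300×0.0136 − 1.62×10^7×0.0011) / (2/5) = -28260 J.
Q = 0 ⇒ ΔU = −W_by = 28260 J.

ΔU ≈ 28.3 kJ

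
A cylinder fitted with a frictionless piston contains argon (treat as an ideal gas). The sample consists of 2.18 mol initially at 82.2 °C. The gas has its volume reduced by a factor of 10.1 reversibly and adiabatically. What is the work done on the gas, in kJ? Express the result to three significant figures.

W ≈ 35.5 kJ

For a reversible adiabat TV^(γ−1) is constant, so T₂ = T₁ (V₁/V₂)^(γ−1).
γ = 5/3 for a monatomic ideal gas, so γ−1 = 2/3.
T₁ = 82.2 °C = 355.3 K.
T₂ = 355.3 × 10.1^(2/3) = 1660 K.
Q = 0, so ΔU = W_on_gas = nCᵥΔT with Cᵥ = R/(γ−1) = 12.47 J/(mol·K).
ΔU = 2.18 × 12.47 × (1660 − 355.3) = 35480 J.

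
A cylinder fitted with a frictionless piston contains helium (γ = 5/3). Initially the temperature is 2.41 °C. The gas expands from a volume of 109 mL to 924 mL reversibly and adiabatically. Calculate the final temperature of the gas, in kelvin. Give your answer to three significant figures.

T₂ ≈ 66.3 K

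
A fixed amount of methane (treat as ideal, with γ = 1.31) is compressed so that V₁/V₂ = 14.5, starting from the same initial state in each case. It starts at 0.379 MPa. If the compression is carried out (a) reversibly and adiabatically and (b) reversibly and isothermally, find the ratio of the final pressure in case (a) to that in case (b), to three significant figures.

Isothermal: P_b = P₁(V₁/V₂) = 0.379×14.5.
Adiabatic: P_a = P₁(V₁/V₂)^γ = 0.379×14.5^(1.31).
P_a/P_b = (V₁/V₂)^(γ−1) = 14.5^(0.31) = 2.291.

P_adiabatic / P_isothermal ≈ 2.29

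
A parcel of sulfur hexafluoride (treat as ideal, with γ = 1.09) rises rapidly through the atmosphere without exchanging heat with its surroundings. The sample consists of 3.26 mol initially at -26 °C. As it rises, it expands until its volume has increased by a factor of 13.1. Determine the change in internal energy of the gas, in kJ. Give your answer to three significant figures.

Adiabatic: T₁V₁^(γ−1) = T₂V₂^(γ−1) ⇒ T₂ = T₁ (V₁/V₂)^(γ−1).
T₁ = -26 °C = 247.1 K.
T₂ = 247.1 × (1/13.1)^(0.09) = 196.1 K.
Q = 0, so ΔU = W_on_gas = nCᵥΔT with Cᵥ = R/(γ−1) = 92.38 J/(mol·K).
ΔU = 3.26 × 92.38 × (196.1 − 247.1) = -15380 J.

ΔU ≈ -15.4 kJ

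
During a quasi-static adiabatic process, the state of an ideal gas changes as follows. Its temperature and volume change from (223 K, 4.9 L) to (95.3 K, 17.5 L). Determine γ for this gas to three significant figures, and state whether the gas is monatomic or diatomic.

TV^(γ−1) = const ⇒ γ − 1 = ln(T₂/T₁) / ln(V₁/V₂).
γ = 1 + ln(95.3/223) / ln(4.9/17.5) = 1.668.
γ ≈ 1.67 is close to 5/3, so the gas is monatomic.

γ ≈ 1.67; monatomic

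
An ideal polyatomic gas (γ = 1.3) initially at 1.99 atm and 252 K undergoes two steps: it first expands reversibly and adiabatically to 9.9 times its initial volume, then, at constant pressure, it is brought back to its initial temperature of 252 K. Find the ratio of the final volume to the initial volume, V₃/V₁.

V₃/V₁ ≈ 19.7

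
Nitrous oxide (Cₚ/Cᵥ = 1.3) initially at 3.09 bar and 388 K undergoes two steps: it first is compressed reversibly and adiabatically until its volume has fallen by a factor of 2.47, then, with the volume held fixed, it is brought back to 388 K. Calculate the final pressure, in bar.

P₃ ≈ 7.63 bar

Adiabatic step (PV^γ = const): P₂ = 3.09×2.47^(1.3) = 10.01 bar; T₂ = 388×2.47^(0.3) = 508.9 K.
Isochoric: P₃ = P₂(T₃/T₂) = 10.01 × (388/508.9) = 7.632 bar.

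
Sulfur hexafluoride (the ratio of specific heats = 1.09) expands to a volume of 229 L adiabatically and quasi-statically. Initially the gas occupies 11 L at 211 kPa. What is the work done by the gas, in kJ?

W ≈ 6.17 kJ

P₂ = P₁(V₁/V₂)^γ = 211×(11/229)^(1.09) = 7.712 kPa.
For a reversible adiabat, W_by_gas = (P₁V₁ − P₂V₂)/(γ−1).
W_by = (211000×0.011 − 7712×0.229) / (0.09) = 6166 J.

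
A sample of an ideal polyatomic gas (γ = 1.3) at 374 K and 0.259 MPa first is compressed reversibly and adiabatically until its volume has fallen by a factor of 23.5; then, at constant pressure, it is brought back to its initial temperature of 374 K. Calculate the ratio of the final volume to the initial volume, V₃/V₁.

Adiabatic step: V₂/V₁ = 0.04255; T₂ = T₁·23.5^(0.3) = 964.3 K.
Isobaric step: V₃/V₂ = T₃/T₂ = 374/964.3.
V₃/V₁ = (V₂/V₁)(V₃/V₂) = 0.04255 × (374/964.3) = 0.0165.

V₃/V₁ ≈ 0.0165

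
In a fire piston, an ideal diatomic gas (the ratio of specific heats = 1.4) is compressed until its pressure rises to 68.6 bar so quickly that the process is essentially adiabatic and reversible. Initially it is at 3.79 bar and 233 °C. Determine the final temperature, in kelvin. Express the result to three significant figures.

T₂ ≈ 1160 K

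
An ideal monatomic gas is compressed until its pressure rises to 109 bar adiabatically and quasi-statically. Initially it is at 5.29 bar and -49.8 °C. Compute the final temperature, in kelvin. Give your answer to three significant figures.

T₂ ≈ 749 K

Along an adiabat T P^((1−γ)/γ) is constant, so T₂ = T₁ (P₂/P₁)^((γ−1)/γ).
For a monatomic ideal gas γ = 5/3, so (γ−1)/γ = 2/5.
T₁ = -49.8 °C = 223.3 K.
T₂ = 223.3 × (109/5.29)^(2/5) = 749.2 K.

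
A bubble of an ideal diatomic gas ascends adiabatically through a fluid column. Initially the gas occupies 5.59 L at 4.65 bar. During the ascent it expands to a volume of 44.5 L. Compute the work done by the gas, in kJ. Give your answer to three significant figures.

γ = 7/5 for a diatomic ideal gas.
P₂ = P₁(V₁/V₂)^γ = 4.65×(5.59/44.5)^(7/5) = 0.2548 bar.
For a reversible adiabat, W_by_gas = (P₁V₁ − P₂V₂)/(γ−1).
W_by = (465000×0.00559 − 25480×0.0445) / (2/5) = 3664 J.

W ≈ 3.66 kJ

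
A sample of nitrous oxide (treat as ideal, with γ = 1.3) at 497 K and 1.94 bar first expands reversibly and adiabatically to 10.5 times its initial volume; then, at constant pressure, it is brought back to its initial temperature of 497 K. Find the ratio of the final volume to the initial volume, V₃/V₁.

V₃/V₁ ≈ 21.3

Adiabatic step: V₂/V₁ = 10.5; T₂ = T₁·(1/10.5)^(0.3) = 245.5 K.
Isobaric step: V₃/V₂ = T₃/T₂ = 497/245.5.
V₃/V₁ = (V₂/V₁)(V₃/V₂) = 10.5 × (497/245.5) = 21.26.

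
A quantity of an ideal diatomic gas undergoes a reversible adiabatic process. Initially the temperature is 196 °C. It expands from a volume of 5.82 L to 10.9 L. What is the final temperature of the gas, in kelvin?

For a reversible adiabat TV^(γ−1) is constant, so T₂ = T₁ (V₁/V₂)^(γ−1).
For a diatomic ideal gas γ = 7/5, so γ−1 = 2/5.
T₁ = 196 °C = 469.1 K.
T₂ = 469.1 × (5.82/10.9)^(2/5) = 365 K.

T₂ ≈ 365 K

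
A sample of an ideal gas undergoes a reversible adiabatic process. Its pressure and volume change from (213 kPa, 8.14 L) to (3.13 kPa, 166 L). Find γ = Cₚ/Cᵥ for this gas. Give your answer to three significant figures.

PV^γ = const ⇒ γ = ln(P₂/P₁) / ln(V₁/V₂).
γ = ln(3.13/213) / ln(8.14/166) = 1.4.

γ ≈ 1.40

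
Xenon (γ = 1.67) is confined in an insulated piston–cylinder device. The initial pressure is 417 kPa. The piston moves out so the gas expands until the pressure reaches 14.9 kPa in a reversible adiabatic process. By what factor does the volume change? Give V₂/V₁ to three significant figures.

V₂/V₁ ≈ 7.35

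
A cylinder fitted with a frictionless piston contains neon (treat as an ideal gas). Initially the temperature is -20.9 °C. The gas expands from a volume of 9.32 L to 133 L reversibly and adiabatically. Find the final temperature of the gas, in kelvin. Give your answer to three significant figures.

Adiabatic: T₁V₁^(γ−1) = T₂V₂^(γ−1) ⇒ T₂ = T₁ (V₁/V₂)^(γ−1).
For a monatomic ideal gas γ = 5/3, so γ−1 = 2/3.
T₁ = -20.9 °C = 252.2 K.
T₂ = 252.2 × (9.32/133)^(2/3) = 42.88 K.

T₂ ≈ 42.9 K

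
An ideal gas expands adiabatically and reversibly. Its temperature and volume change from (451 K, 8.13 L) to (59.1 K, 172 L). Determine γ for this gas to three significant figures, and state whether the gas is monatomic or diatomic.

γ ≈ 1.67; monatomic

TV^(γ−1) = const ⇒ γ − 1 = ln(T₂/T₁) / ln(V₁/V₂).
γ = 1 + ln(59.1/451) / ln(8.13/172) = 1.666.
γ ≈ 1.67 is close to 5/3, so the gas is monatomic.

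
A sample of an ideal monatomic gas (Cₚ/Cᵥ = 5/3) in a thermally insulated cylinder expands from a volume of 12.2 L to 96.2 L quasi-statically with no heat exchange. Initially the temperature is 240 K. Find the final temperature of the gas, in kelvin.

T₂ ≈ 60.6 K

Adiabatic: T₁V₁^(γ−1) = T₂V₂^(γ−1) ⇒ T₂ = T₁ (V₁/V₂)^(γ−1).
T₂ = 240 × (12.2/96.2)^(2/3) = 60.58 K.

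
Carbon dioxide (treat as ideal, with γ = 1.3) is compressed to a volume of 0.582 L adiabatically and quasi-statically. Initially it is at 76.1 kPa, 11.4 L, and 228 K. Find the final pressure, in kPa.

P₂ ≈ 3640 kPa

Since PV^γ is constant along a reversible adiabat, P₂ = P₁ (V₁/V₂)^γ.
P₂ = 76.1 × (11.4/0.582)^(1.3) = 3639 kPa.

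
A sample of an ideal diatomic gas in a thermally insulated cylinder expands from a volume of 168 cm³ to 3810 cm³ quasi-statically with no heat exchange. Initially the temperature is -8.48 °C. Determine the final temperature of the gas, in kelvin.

For a reversible adiabat TV^(γ−1) is constant, so T₂ = T₁ (V₁/V₂)^(γ−1).
For a diatomic ideal gas γ = 7/5, so γ−1 = 2/5.
T₁ = -8.48 °C = 264.7 K.
T₂ = 264.7 × (168/3810)^(2/5) = 75.94 K.

T₂ ≈ 75.9 K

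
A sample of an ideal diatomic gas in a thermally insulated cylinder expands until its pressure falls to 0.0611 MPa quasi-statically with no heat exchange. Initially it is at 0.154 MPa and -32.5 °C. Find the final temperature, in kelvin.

Adiabatic: T₂/T₁ = (P₂/P₁)^((γ−1)/γ).
For a diatomic ideal gas γ = 7/5, so (γ−1)/γ = 2/7.
T₁ = -32.5 °C = 240.6 K.
T₂ = 240.6 × (0.0611/0.154)^(2/7) = 184.8 K.

T₂ ≈ 185 K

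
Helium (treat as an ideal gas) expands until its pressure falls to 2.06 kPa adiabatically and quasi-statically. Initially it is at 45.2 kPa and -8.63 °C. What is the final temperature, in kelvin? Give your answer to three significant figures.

T₂ ≈ 76.9 K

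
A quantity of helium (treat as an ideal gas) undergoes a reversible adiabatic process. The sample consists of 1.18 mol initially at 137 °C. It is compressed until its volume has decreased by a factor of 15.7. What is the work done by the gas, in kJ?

W ≈ -31.8 kJ

Adiabatic: T₁V₁^(γ−1) = T₂V₂^(γ−1) ⇒ T₂ = T₁ (V₁/V₂)^(γ−1).
γ = 5/3 for a monatomic ideal gas, so γ−1 = 2/3.
T₁ = 137 °C = 410.1 K.
T₂ = 410.1 × 15.7^(2/3) = 2572 K.
Q = 0, so ΔU = W_on_gas = nCᵥΔT with Cᵥ = R/(γ−1) = 12.47 J/(mol·K).
ΔU = 1.18 × 12.47 × (2572 − 410.1) = 31810 J.
Work done by the gas = −ΔU = -31810 J.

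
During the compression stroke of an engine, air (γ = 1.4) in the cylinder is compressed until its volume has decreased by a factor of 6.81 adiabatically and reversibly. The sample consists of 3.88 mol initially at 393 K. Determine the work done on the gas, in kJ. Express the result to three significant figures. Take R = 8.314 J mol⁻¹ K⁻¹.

W ≈ 36.6 kJ

Adiabatic: T₁V₁^(γ−1) = T₂V₂^(γ−1) ⇒ T₂ = T₁ (V₁/V₂)^(γ−1).
T₂ = 393 × 6.81^(0.4) = 846.5 K.
Q = 0, so ΔU = W_on_gas = nCᵥΔT with Cᵥ = R/(γ−1) = 20.79 J/(mol·K).
ΔU = 3.88 × 20.79 × (846.5 − 393) = 36580 J.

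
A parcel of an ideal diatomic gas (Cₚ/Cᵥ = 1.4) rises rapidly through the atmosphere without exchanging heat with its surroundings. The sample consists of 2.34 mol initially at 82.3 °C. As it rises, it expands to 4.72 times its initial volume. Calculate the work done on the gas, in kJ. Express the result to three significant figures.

W ≈ -7.99 kJ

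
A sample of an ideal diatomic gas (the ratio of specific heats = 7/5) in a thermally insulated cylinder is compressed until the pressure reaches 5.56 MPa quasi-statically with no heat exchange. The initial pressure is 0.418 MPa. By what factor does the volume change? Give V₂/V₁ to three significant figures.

V₂/V₁ ≈ 0.157

From PV^γ = const, V₂/V₁ = (P₁/P₂)^(1/γ).
V₂/V₁ = (0.418/5.56)^(5/7) = 0.1575.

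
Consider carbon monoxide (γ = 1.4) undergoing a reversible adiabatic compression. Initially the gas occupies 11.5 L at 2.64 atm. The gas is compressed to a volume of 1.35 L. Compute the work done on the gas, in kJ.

P₂ = P₁(V₁/V₂)^γ = 2.64×(11.5/1.35)^(1.4) = 52.98 atm.
For a reversible adiabat, W_by_gas = (P₁V₁ − P₂V₂)/(γ−1).
W_by = (267500×0.0115 − 5.368×10^6×0.00135) / (0.4) = -10430 J.
W_on_gas = −W_by = 10430 J.

W ≈ 10.4 kJ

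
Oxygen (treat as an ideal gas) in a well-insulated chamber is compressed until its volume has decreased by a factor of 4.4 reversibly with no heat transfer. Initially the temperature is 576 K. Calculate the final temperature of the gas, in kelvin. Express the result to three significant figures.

For a reversible adiabat TV^(γ−1) is constant, so T₂ = T₁ (V₁/V₂)^(γ−1).
For a diatomic ideal gas γ = 7/5, so γ−1 = 2/5.
T₂ = 576 × 4.4^(2/5) = 1042 K.

T₂ ≈ 1040 K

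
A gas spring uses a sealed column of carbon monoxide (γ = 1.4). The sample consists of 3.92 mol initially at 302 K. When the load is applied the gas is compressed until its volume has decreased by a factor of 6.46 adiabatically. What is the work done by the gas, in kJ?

For a reversible adiabat TV^(γ−1) is constant, so T₂ = T₁ (V₁/V₂)^(γ−1).
T₂ = 302 × 6.46^(0.4) = 636.9 K.
Q = 0, so ΔU = W_on_gas = nCᵥΔT with Cᵥ = R/(γ−1) = 20.79 J/(mol·K).
ΔU = 3.92 × 20.79 × (636.9 − 302) = 27290 J.
Work done by the gas = −ΔU = -27290 J.

W ≈ -27.3 kJ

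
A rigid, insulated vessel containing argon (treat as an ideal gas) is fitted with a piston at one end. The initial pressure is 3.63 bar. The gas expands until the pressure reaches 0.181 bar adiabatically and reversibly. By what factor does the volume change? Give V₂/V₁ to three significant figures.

V₂/V₁ ≈ 6.04

From PV^γ = const, V₂/V₁ = (P₁/P₂)^(1/γ).
For a monatomic ideal gas γ = 5/3.
V₂/V₁ = (3.63/0.181)^(3/5) = 6.044.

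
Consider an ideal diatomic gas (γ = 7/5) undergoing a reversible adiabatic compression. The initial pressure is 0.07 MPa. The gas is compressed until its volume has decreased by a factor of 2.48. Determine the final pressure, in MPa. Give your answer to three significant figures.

P₂ ≈ 0.250 MPa

Adiabatic: P₁V₁^γ = P₂V₂^γ ⇒ P₂ = P₁ (V₁/V₂)^γ.
P₂ = 0.07 × 2.48^(7/5) = 0.2496 MPa.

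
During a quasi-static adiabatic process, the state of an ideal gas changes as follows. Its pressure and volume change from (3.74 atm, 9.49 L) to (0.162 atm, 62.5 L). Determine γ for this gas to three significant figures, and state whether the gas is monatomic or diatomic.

PV^γ = const ⇒ γ = ln(P₂/P₁) / ln(V₁/V₂).
γ = ln(0.162/3.74) / ln(9.49/62.5) = 1.665.
γ ≈ 1.67 is close to 5/3, so the gas is monatomic.

γ ≈ 1.67; monatomic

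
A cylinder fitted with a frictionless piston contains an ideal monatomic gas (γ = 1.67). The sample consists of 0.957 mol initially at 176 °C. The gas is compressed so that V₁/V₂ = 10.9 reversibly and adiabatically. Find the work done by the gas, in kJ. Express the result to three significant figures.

W ≈ -21.1 kJ

For a reversible adiabat TV^(γ−1) is constant, so T₂ = T₁ (V₁/V₂)^(γ−1).
T₁ = 176 °C = 449.1 K.
T₂ = 449.1 × 10.9^(0.67) = 2226 K.
Q = 0, so ΔU = W_on_gas = nCᵥΔT with Cᵥ = R/(γ−1) = 12.41 J/(mol·K).
ΔU = 0.957 × 12.41 × (2226 − 449.1) = 21100 J.
Work done by the gas = −ΔU = -21100 J.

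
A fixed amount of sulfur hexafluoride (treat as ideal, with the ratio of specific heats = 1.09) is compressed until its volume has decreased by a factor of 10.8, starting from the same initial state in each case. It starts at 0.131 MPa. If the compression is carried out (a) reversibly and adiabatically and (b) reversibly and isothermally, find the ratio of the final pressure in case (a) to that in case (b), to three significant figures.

P_adiabatic / P_isothermal ≈ 1.24

Isothermal: P_b = P₁(V₁/V₂) = 0.131×10.8.
Adiabatic: P_a = P₁(V₁/V₂)^γ = 0.131×10.8^(1.09).
P_a/P_b = (V₁/V₂)^(γ−1) = 10.8^(0.09) = 1.239.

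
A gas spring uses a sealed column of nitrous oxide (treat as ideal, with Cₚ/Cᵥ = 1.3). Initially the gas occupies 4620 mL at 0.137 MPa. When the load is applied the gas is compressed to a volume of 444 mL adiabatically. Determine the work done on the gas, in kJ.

P₂ = P₁(V₁/V₂)^γ = 0.137×(4620/444)^(1.3) = 2.878 MPa.
For a reversible adiabat, W_by_gas = (P₁V₁ − P₂V₂)/(γ−1).
W_by = (137000×0.00462 − 2.878×10^6×0.000444) / (0.3) = -2150 J.
W_on_gas = −W_by = 2150 J.

W ≈ 2.15 kJ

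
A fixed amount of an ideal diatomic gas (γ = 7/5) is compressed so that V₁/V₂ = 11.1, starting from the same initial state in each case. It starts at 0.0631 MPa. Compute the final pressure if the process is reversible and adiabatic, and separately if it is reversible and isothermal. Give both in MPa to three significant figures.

Isothermal: P₂ = P₁(V₁/V₂) = 0.0631×11.1 = 0.7004 MPa.
Adiabatic: P₂ = P₁(V₁/V₂)^γ = 0.0631×11.1^(7/5) = 1.834 MPa.

adiabatic: 1.83 MPa; isothermal: 0.700 MPa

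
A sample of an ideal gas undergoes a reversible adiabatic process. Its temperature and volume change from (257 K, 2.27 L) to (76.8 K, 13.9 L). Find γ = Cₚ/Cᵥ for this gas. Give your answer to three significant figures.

γ ≈ 1.67

TV^(γ−1) = const ⇒ γ − 1 = ln(T₂/T₁) / ln(V₁/V₂).
γ = 1 + ln(76.8/257) / ln(2.27/13.9) = 1.667.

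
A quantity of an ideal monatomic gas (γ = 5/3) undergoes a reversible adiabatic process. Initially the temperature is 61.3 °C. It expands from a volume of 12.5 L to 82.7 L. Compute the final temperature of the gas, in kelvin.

T₂ ≈ 94.9 K

For a reversible adiabat TV^(γ−1) is constant, so T₂ = T₁ (V₁/V₂)^(γ−1).
T₁ = 61.3 °C = 334.4 K.
T₂ = 334.4 × (12.5/82.7)^(2/3) = 94.9 K.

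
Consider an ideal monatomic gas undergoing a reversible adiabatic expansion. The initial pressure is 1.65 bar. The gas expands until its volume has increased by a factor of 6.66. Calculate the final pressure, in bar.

Since PV^γ is constant along a reversible adiabat, P₂ = P₁ (V₁/V₂)^γ.
For a monatomic ideal gas γ = 5/3.
P₂ = 1.65 × (1/6.66)^(5/3) = 0.06999 bar.

P₂ ≈ 0.0700 bar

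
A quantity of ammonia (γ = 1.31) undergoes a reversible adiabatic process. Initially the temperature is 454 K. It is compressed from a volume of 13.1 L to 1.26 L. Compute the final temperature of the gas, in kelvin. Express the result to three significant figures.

For a reversible adiabat TV^(γ−1) is constant, so T₂ = T₁ (V₁/V₂)^(γ−1).
T₂ = 454 × (13.1/1.26)^(0.31) = 938.2 K.

T₂ ≈ 938 K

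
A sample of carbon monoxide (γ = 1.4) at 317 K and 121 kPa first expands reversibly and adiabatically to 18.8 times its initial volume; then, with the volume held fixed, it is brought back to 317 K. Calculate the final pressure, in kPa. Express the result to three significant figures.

Adiabatic step (PV^γ = const): P₂ = 121×(1/18.8)^(1.4) = 1.991 kPa; T₂ = 317×(1/18.8)^(0.4) = 98.04 K.
Isochoric: P₃ = P₂(T₃/T₂) = 1.991 × (317/98.04) = 6.436 kPa.

P₃ ≈ 6.44 kPa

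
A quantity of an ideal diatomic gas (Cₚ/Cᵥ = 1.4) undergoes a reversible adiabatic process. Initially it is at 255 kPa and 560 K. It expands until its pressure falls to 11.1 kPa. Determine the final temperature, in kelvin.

Adiabatic: T₂/T₁ = (P₂/P₁)^((γ−1)/γ).
T₂ = 560 × (11.1/255)^(0.286) = 228.7 K.

T₂ ≈ 229 K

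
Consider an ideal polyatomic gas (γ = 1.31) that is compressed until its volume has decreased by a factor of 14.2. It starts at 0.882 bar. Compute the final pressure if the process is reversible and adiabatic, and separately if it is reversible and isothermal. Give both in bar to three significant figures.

adiabatic: 28.5 bar; isothermal: 12.5 bar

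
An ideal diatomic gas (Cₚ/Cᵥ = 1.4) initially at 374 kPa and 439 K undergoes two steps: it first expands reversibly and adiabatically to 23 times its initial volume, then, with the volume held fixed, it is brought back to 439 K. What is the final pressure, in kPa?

Adiabatic step (PV^γ = const): P₂ = 374×(1/23)^(1.4) = 4.639 kPa; T₂ = 439×(1/23)^(0.4) = 125.2 K.
Isochoric: P₃ = P₂(T₃/T₂) = 4.639 × (439/125.2) = 16.26 kPa.

P₃ ≈ 16.3 kPa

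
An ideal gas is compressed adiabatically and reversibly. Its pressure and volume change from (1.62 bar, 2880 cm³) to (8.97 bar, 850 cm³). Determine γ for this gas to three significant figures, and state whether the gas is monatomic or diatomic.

PV^γ = const ⇒ γ = ln(P₂/P₁) / ln(V₁/V₂).
γ = ln(8.97/1.62) / ln(2880/850) = 1.402.
γ ≈ 1.40 is close to 7/5, so the gas is diatomic.

γ ≈ 1.40; diatomic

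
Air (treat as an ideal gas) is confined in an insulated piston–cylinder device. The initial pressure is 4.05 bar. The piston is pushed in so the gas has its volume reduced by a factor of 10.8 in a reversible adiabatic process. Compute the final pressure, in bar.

Adiabatic: P₁V₁^γ = P₂V₂^γ ⇒ P₂ = P₁ (V₁/V₂)^γ.
For a diatomic ideal gas γ = 7/5.
P₂ = 4.05 × 10.8^(7/5) = 113.3 bar.

P₂ ≈ 113 bar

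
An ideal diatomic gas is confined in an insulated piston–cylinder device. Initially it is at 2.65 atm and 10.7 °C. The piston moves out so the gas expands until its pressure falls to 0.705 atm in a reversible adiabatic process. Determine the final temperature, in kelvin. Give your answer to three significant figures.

Along an adiabat T P^((1−γ)/γ) is constant, so T₂ = T₁ (P₂/P₁)^((γ−1)/γ).
For a diatomic ideal gas γ = 7/5, so (γ−1)/γ = 2/7.
T₁ = 10.7 °C = 283.8 K.
T₂ = 283.8 × (0.705/2.65)^(2/7) = 194.4 K.

T₂ ≈ 194 K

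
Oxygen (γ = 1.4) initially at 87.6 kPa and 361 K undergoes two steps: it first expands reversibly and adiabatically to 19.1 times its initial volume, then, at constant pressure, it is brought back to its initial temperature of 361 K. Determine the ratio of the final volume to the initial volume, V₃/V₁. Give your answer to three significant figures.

Adiabatic step: V₂/V₁ = 19.1; T₂ = T₁·(1/19.1)^(0.4) = 110.9 K.
Isobaric step: V₃/V₂ = T₃/T₂ = 361/110.9.
V₃/V₁ = (V₂/V₁)(V₃/V₂) = 19.1 × (361/110.9) = 62.15.

V₃/V₁ ≈ 62.2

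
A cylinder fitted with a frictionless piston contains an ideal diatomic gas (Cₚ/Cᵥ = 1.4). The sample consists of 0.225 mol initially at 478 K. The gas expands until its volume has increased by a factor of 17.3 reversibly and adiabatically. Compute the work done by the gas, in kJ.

W ≈ 1.52 kJ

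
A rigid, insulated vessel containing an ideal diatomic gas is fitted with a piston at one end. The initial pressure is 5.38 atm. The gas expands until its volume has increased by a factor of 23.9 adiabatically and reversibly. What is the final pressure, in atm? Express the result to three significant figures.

P₂ ≈ 0.0632 atm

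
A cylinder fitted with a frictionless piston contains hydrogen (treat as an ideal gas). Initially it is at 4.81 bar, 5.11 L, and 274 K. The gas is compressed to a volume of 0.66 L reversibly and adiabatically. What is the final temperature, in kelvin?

For a reversible adiabat TV^(γ−1) is constant, so T₂ = T₁ (V₁/V₂)^(γ−1).
γ = 7/5 for a diatomic ideal gas.
T₂ = 274 × (5.11/0.66)^(2/5) = 621.3 K.

T₂ ≈ 621 K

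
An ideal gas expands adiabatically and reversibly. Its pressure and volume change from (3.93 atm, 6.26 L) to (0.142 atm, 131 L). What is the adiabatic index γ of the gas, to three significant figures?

PV^γ = const ⇒ γ = ln(P₂/P₁) / ln(V₁/V₂).
γ = ln(0.142/3.93) / ln(6.26/131) = 1.092.

γ ≈ 1.09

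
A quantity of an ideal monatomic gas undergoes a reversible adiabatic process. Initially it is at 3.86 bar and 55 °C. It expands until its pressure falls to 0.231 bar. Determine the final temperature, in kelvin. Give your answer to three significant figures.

T₂ ≈ 106 K

Adiabatic: T₂/T₁ = (P₂/P₁)^((γ−1)/γ).
For a monatomic ideal gas γ = 5/3, so (γ−1)/γ = 2/5.
T₁ = 55 °C = 328.1 K.
T₂ = 328.1 × (0.231/3.86)^(2/5) = 106.4 K.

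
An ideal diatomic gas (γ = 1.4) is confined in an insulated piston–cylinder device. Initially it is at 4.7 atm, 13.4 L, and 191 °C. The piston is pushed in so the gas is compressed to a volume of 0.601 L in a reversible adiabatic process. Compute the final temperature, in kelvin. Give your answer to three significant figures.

Adiabatic: T₁V₁^(γ−1) = T₂V₂^(γ−1) ⇒ T₂ = T₁ (V₁/V₂)^(γ−1).
T₁ = 191 °C = 464.1 K.
T₂ = 464.1 × (13.4/0.601)^(0.4) = 1607 K.

T₂ ≈ 1610 K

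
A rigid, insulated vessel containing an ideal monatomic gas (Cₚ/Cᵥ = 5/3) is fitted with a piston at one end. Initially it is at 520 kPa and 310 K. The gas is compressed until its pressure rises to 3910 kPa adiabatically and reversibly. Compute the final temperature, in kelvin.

Along an adiabat T P^((1−γ)/γ) is constant, so T₂ = T₁ (P₂/P₁)^((γ−1)/γ).
T₂ = 310 × (3910/520)^(2/5) = 694.8 K.

T₂ ≈ 695 K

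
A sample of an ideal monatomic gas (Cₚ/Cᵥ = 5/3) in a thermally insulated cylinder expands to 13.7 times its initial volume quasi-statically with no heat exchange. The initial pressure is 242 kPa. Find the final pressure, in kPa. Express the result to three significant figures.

P₂ ≈ 3.09 kPa

Adiabatic: P₁V₁^γ = P₂V₂^γ ⇒ P₂ = P₁ (V₁/V₂)^γ.
P₂ = 242 × (1/13.7)^(5/3) = 3.085 kPa.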